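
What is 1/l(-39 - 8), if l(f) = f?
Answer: -1/47 ≈ -0.021277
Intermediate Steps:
1/l(-39 - 8) = 1/(-39 - 8) = 1/(-47) = -1/47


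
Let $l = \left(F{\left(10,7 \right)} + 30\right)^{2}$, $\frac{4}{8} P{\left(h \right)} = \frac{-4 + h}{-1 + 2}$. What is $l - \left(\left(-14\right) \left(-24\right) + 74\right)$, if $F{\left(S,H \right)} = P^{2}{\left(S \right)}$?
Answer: $29866$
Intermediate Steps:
$P{\left(h \right)} = -8 + 2 h$ ($P{\left(h \right)} = 2 \frac{-4 + h}{-1 + 2} = 2 \frac{-4 + h}{1} = 2 \left(-4 + h\right) 1 = 2 \left(-4 + h\right) = -8 + 2 h$)
$F{\left(S,H \right)} = \left(-8 + 2 S\right)^{2}$
$l = 30276$ ($l = \left(4 \left(-4 + 10\right)^{2} + 30\right)^{2} = \left(4 \cdot 6^{2} + 30\right)^{2} = \left(4 \cdot 36 + 30\right)^{2} = \left(144 + 30\right)^{2} = 174^{2} = 30276$)
$l - \left(\left(-14\right) \left(-24\right) + 74\right) = 30276 - \left(\left(-14\right) \left(-24\right) + 74\right) = 30276 - \left(336 + 74\right) = 30276 - 410 = 29866$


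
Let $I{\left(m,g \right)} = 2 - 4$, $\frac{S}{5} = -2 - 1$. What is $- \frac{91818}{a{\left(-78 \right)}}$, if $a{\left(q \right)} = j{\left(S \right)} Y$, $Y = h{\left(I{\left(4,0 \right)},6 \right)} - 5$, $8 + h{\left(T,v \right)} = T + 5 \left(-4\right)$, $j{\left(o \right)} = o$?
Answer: $- \frac{30606}{175} \approx -174.89$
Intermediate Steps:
$S = -15$ ($S = 5 \left(-2 - 1\right) = 5 \left(-3\right) = -15$)
$I{\left(m,g \right)} = -2$
$h{\left(T,v \right)} = -28 + T$ ($h{\left(T,v \right)} = -8 + \left(T + 5 \left(-4\right)\right) = -8 + \left(T - 20\right) = -8 + \left(-20 + T\right) = -28 + T$)
$Y = -35$ ($Y = \left(-28 - 2\right) - 5 = -30 - 5 = -35$)
$a{\left(q \right)} = 525$ ($a{\left(q \right)} = \left(-15\right) \left(-35\right) = 525$)
$- \frac{91818}{a{\left(-78 \right)}} = - \frac{91818}{525} = \left(-91818\right) \frac{1}{525} = - \frac{30606}{175}$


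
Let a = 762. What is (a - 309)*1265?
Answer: 573045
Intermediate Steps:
(a - 309)*1265 = (762 - 309)*1265 = 453*1265 = 573045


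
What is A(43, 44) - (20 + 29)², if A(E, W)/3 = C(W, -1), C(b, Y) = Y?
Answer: -2404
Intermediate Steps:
A(E, W) = -3 (A(E, W) = 3*(-1) = -3)
A(43, 44) - (20 + 29)² = -3 - (20 + 29)² = -3 - 1*49² = -3 - 1*2401 = -3 - 2401 = -2404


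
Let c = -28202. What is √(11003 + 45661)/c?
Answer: -3*√1574/14101 ≈ -0.0084406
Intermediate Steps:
√(11003 + 45661)/c = √(11003 + 45661)/(-28202) = √56664*(-1/28202) = (6*√1574)*(-1/28202) = -3*√1574/14101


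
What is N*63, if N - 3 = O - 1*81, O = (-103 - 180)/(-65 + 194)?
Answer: -217245/43 ≈ -5052.2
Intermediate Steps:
O = -283/129 ≈ -2.1938
N = -10345/129 (N = 3 + (-283/129 - 1*81) = 3 + (-283/129 - 81) = 3 - 10732/129 = -10345/129 ≈ -80.194)
N*63 = -10345/129*63 = -217245/43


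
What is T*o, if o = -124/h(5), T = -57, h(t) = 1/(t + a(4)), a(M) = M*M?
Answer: 148428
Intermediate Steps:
a(M) = M²
h(t) = 1/(16 + t) (h(t) = 1/(t + 4²) = 1/(t + 16) = 1/(16 + t))
o = -2604 (o = -124/(1/(16 + 5)) = -124/(1/21) = -124/1/21 = -124*21 = -2604)
T*o = -57*(-2604) = 148428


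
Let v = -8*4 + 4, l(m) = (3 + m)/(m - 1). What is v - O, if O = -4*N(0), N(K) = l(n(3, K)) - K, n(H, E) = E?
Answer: -40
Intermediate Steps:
l(m) = (3 + m)/(-1 + m)
v = -28 (v = -32 + 4 = -28)
N(K) = -K + (3 + K)/(-1 + K) (N(K) = (3 + K)/(-1 + K) - K = -K + (3 + K)/(-1 + K))
O = 12 (O = -4*(3 + 0 - 1*0*(-1 + 0))/(-1 + 0) = -4*(3 + 0 - 1*0*(-1))/(-1) = -(-4)*(3 + 0 + 0) = -(-4)*3 = -4*(-3) = 12)
v - O = -28 - 1*12 = -28 - 12 = -40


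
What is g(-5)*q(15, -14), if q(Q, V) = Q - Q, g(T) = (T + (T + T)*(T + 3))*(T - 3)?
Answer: 0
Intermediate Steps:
g(T) = (-3 + T)*(T + 2*T*(3 + T)) (g(T) = (T + (2*T)*(3 + T))*(-3 + T) = (T + 2*T*(3 + T))*(-3 + T) = (-3 + T)*(T + 2*T*(3 + T)))
q(Q, V) = 0
g(-5)*q(15, -14) = -5*(-21 - 5 + 2*(-5)**2)*0 = -5*(-21 - 5 + 2*25)*0 = -5*(-21 - 5 + 50)*0 = -5*24*0 = -120*0 = 0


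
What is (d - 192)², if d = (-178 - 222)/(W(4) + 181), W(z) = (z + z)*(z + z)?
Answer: 90022144/2401 ≈ 37494.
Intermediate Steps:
W(z) = 4*z² (W(z) = (2*z)*(2*z) = 4*z²)
d = -80/49 (d = (-178 - 222)/(4*4² + 181) = -400/(4*16 + 181) = -400/(64 + 181) = -400/245 = -400*1/245 = -80/49 ≈ -1.6327)
(d - 192)² = (-80/49 - 192)² = (-9488/49)² = 90022144/2401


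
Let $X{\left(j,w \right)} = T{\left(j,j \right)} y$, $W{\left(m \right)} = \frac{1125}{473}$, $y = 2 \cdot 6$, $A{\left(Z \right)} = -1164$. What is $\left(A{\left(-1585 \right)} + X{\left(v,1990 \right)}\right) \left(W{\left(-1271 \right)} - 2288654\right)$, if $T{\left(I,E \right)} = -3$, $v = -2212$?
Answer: $\frac{1299038660400}{473} \approx 2.7464 \cdot 10^{9}$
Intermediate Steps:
$y = 12$
$W{\left(m \right)} = \frac{1125}{473}$ ($W{\left(m \right)} = 1125 \cdot \frac{1}{473} = \frac{1125}{473}$)
$X{\left(j,w \right)} = -36$ ($X{\left(j,w \right)} = \left(-3\right) 12 = -36$)
$\left(A{\left(-1585 \right)} + X{\left(v,1990 \right)}\right) \left(W{\left(-1271 \right)} - 2288654\right) = \left(-1164 - 36\right) \left(\frac{1125}{473} - 2288654\right) = \left(-1200\right) \left(- \frac{1082532217}{473}\right) = \frac{1299038660400}{473}$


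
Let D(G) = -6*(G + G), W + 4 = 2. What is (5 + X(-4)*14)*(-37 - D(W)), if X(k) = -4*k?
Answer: -13969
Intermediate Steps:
W = -2 (W = -4 + 2 = -2)
D(G) = -12*G
(5 + X(-4)*14)*(-37 - D(W)) = (5 - 4*(-4)*14)*(-37 - (-12)*(-2)) = (5 + 16*14)*(-37 - 1*24) = (5 + 224)*(-37 - 24) = 229*(-61) = -13969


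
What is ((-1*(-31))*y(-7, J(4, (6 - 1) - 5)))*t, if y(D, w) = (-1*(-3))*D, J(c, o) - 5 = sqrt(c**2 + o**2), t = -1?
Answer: 651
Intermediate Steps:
J(c, o) = 5 + sqrt(c**2 + o**2)
y(D, w) = 3*D
((-1*(-31))*y(-7, J(4, (6 - 1) - 5)))*t = ((-1*(-31))*(3*(-7)))*(-1) = (31*(-21))*(-1) = -651*(-1) = 651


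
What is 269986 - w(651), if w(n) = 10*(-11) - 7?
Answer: 270103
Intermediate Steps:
w(n) = -117 (w(n) = -110 - 7 = -117)
269986 - w(651) = 269986 - 1*(-117) = 269986 + 117 = 270103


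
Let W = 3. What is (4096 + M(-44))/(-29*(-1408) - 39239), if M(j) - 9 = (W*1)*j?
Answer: 3973/1593 ≈ 2.4940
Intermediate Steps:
M(j) = 9 + 3*j (M(j) = 9 + (3*1)*j = 9 + 3*j)
(4096 + M(-44))/(-29*(-1408) - 39239) = (4096 + (9 + 3*(-44)))/(-29*(-1408) - 39239) = (4096 + (9 - 132))/(40832 - 39239) = (4096 - 123)/1593 = 3973*(1/1593) = 3973/1593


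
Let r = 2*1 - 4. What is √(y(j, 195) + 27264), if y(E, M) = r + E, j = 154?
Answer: 2*√6854 ≈ 165.58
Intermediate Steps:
r = -2 (r = 2 - 4 = -2)
y(E, M) = -2 + E
√(y(j, 195) + 27264) = √((-2 + 154) + 27264) = √(152 + 27264) = √27416 = 2*√6854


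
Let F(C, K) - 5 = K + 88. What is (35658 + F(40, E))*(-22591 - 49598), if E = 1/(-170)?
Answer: -438740847441/170 ≈ -2.5808e+9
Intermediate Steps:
E = -1/170 ≈ -0.0058824
F(C, K) = 93 + K (F(C, K) = 5 + (K + 88) = 5 + (88 + K) = 93 + K)
(35658 + F(40, E))*(-22591 - 49598) = (35658 + (93 - 1/170))*(-22591 - 49598) = (35658 + 15809/170)*(-72189) = (6077669/170)*(-72189) = -438740847441/170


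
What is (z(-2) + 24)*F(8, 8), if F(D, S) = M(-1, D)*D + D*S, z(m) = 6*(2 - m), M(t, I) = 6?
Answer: 5376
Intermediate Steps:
z(m) = 12 - 6*m
F(D, S) = 6*D + D*S
(z(-2) + 24)*F(8, 8) = ((12 - 6*(-2)) + 24)*(8*(6 + 8)) = ((12 + 12) + 24)*(8*14) = (24 + 24)*112 = 48*112 = 5376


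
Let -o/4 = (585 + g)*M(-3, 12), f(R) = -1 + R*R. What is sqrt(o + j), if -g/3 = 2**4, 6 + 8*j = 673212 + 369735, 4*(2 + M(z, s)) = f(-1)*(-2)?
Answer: 3*sqrt(239402)/4 ≈ 366.97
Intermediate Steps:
f(R) = -1 + R**2
M(z, s) = -2 (M(z, s) = -2 + ((-1 + (-1)**2)*(-2))/4 = -2 + ((-1 + 1)*(-2))/4 = -2 + (0*(-2))/4 = -2 + (1/4)*0 = -2 + 0 = -2)
j = 1042941/8 (j = -3/4 + (673212 + 369735)/8 = -3/4 + (1/8)*1042947 = -3/4 + 1042947/8 = 1042941/8 ≈ 1.3037e+5)
g = -48 (g = -3*2**4 = -3*16 = -48)
o = 4296 (o = -4*(585 - 48)*(-2) = -2148*(-2) = -4*(-1074) = 4296)
sqrt(o + j) = sqrt(4296 + 1042941/8) = sqrt(1077309/8) = 3*sqrt(239402)/4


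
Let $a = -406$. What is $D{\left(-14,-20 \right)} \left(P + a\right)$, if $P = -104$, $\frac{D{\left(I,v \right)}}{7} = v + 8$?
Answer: $42840$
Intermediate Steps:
$D{\left(I,v \right)} = 56 + 7 v$ ($D{\left(I,v \right)} = 7 \left(v + 8\right) = 7 \left(8 + v\right) = 56 + 7 v$)
$D{\left(-14,-20 \right)} \left(P + a\right) = \left(56 + 7 \left(-20\right)\right) \left(-104 - 406\right) = \left(56 - 140\right) \left(-510\right) = \left(-84\right) \left(-510\right) = 42840$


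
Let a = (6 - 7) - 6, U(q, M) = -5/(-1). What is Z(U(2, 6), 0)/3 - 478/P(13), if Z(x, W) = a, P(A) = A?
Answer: -1525/39 ≈ -39.103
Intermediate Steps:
U(q, M) = 5 (U(q, M) = -5*(-1) = 5)
a = -7 (a = -1 - 6 = -7)
Z(x, W) = -7
Z(U(2, 6), 0)/3 - 478/P(13) = -7/3 - 478/13 = -1525/39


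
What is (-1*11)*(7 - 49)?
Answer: 462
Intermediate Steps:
(-1*11)*(7 - 49) = -11*(-42) = 462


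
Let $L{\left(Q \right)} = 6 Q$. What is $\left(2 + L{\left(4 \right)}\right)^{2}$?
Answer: $676$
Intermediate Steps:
$\left(2 + L{\left(4 \right)}\right)^{2} = \left(2 + 6 \cdot 4\right)^{2} = \left(2 + 24\right)^{2} = 26^{2} = 676$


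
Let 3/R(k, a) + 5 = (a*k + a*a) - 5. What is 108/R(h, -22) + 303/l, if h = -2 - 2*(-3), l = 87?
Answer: 403085/29 ≈ 13899.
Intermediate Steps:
h = 4 (h = -2 + 6 = 4)
R(k, a) = 3/(-10 + a² + a*k) (R(k, a) = 3/(-5 + ((a*k + a*a) - 5)) = 3/(-5 + ((a*k + a²) - 5)) = 3/(-5 + ((a² + a*k) - 5)) = 3/(-5 + (-5 + a² + a*k)) = 3/(-10 + a² + a*k))
108/R(h, -22) + 303/l = 108/((3/(-10 + (-22)² - 22*4))) + 303/87 = 108/((3/(-10 + 484 - 88))) + 303*(1/87) = 108/((3/386)) + 101/29 = 108/((3*(1/386))) + 101/29 = 108/(3/386) + 101/29 = 108*(386/3) + 101/29 = 13896 + 101/29 = 403085/29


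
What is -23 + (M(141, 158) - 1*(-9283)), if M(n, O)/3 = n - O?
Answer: 9209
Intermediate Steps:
M(n, O) = -3*O + 3*n (M(n, O) = 3*(n - O) = -3*O + 3*n)
-23 + (M(141, 158) - 1*(-9283)) = -23 + ((-3*158 + 3*141) - 1*(-9283)) = -23 + ((-474 + 423) + 9283) = -23 + (-51 + 9283) = -23 + 9232 = 9209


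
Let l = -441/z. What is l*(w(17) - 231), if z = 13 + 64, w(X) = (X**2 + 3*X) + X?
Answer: -7938/11 ≈ -721.64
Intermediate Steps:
w(X) = X**2 + 4*X
z = 77
l = -63/11 (l = -441/77 = -441*1/77 = -63/11 ≈ -5.7273)
l*(w(17) - 231) = -63*(17*(4 + 17) - 231)/11 = -63*(17*21 - 231)/11 = -63*(357 - 231)/11 = -63/11*126 = -7938/11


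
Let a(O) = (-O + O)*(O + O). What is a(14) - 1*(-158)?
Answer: 158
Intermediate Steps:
a(O) = 0 (a(O) = 0*(2*O) = 0)
a(14) - 1*(-158) = 0 - 1*(-158) = 0 + 158 = 158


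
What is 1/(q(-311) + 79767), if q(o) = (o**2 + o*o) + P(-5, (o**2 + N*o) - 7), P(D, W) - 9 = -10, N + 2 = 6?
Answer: 1/273208 ≈ 3.6602e-6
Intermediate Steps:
N = 4 (N = -2 + 6 = 4)
P(D, W) = -1 (P(D, W) = 9 - 10 = -1)
q(o) = -1 + 2*o**2 (q(o) = (o**2 + o*o) - 1 = (o**2 + o**2) - 1 = 2*o**2 - 1 = -1 + 2*o**2)
1/(q(-311) + 79767) = 1/((-1 + 2*(-311)**2) + 79767) = 1/((-1 + 2*96721) + 79767) = 1/((-1 + 193442) + 79767) = 1/(193441 + 79767) = 1/273208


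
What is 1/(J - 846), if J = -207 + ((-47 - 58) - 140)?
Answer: -1/1298 ≈ -0.00077042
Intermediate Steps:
J = -452 (J = -207 + (-105 - 140) = -207 - 245 = -452)
1/(J - 846) = 1/(-452 - 846) = 1/(-1298) = -1/1298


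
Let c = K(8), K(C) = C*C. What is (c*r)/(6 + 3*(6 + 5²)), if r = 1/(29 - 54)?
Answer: -64/2475 ≈ -0.025859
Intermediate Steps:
K(C) = C²
r = -1/25 (r = 1/(-25) = -1/25 ≈ -0.040000)
c = 64 (c = 8² = 64)
(c*r)/(6 + 3*(6 + 5²)) = (64*(-1/25))/(6 + 3*(6 + 5²)) = -64/(25*(6 + 3*(6 + 25))) = -64/(25*(6 + 3*31)) = -64/(25*(6 + 93)) = -64/25/99 = -64/25*1/99 = -64/2475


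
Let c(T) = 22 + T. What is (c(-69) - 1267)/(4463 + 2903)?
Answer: -657/3683 ≈ -0.17839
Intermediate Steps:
(c(-69) - 1267)/(4463 + 2903) = ((22 - 69) - 1267)/(4463 + 2903) = (-47 - 1267)/7366 = -1314*1/7366 = -657/3683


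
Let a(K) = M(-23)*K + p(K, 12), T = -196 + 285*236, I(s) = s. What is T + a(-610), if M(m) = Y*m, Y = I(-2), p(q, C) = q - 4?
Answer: 38390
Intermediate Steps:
p(q, C) = -4 + q
Y = -2
T = 67064 (T = -196 + 67260 = 67064)
M(m) = -2*m
a(K) = -4 + 47*K (a(K) = (-2*(-23))*K + (-4 + K) = 46*K + (-4 + K) = -4 + 47*K)
T + a(-610) = 67064 + (-4 + 47*(-610)) = 67064 + (-4 - 28670) = 67064 - 28674 = 38390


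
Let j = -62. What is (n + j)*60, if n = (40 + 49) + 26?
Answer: 3180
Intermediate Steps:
n = 115 (n = 89 + 26 = 115)
(n + j)*60 = (115 - 62)*60 = 53*60 = 3180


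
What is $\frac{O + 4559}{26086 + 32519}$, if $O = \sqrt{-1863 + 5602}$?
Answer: $\frac{4559}{58605} + \frac{\sqrt{3739}}{58605} \approx 0.078835$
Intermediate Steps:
$O = \sqrt{3739} \approx 61.147$
$\frac{O + 4559}{26086 + 32519} = \frac{\sqrt{3739} + 4559}{26086 + 32519} = \frac{4559 + \sqrt{3739}}{58605} = \left(4559 + \sqrt{3739}\right) \frac{1}{58605} = \frac{4559}{58605} + \frac{\sqrt{3739}}{58605}$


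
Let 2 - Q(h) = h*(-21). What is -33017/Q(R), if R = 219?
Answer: -33017/4601 ≈ -7.1760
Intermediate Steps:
Q(h) = 2 + 21*h (Q(h) = 2 - h*(-21) = 2 - (-21)*h = 2 + 21*h)
-33017/Q(R) = -33017/(2 + 21*219) = -33017/(2 + 4599) = -33017/4601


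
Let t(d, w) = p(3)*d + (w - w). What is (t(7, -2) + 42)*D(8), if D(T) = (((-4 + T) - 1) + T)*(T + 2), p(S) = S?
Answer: 6930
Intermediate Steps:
D(T) = (-5 + 2*T)*(2 + T) (D(T) = ((-5 + T) + T)*(2 + T) = (-5 + 2*T)*(2 + T))
t(d, w) = 3*d (t(d, w) = 3*d + (w - w) = 3*d + 0 = 3*d)
(t(7, -2) + 42)*D(8) = (3*7 + 42)*(-10 - 1*8 + 2*8²) = (21 + 42)*(-10 - 8 + 2*64) = 63*(-10 - 8 + 128) = 63*110 = 6930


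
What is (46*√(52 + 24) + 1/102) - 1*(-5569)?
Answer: 568039/102 + 92*√19 ≈ 5970.0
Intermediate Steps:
(46*√(52 + 24) + 1/102) - 1*(-5569) = (46*√76 + 1/102) + 5569 = (46*(2*√19) + 1/102) + 5569 = (92*√19 + 1/102) + 5569 = (1/102 + 92*√19) + 5569 = 568039/102 + 92*√19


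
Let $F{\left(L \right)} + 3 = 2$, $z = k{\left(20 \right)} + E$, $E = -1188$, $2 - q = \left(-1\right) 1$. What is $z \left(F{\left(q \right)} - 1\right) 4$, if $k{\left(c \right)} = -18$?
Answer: $9648$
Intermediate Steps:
$q = 3$ ($q = 2 - \left(-1\right) 1 = 2 - -1 = 2 + 1 = 3$)
$z = -1206$ ($z = -18 - 1188 = -1206$)
$F{\left(L \right)} = -1$ ($F{\left(L \right)} = -3 + 2 = -1$)
$z \left(F{\left(q \right)} - 1\right) 4 = - 1206 \left(-1 - 1\right) 4 = - 1206 \left(\left(-2\right) 4\right) = \left(-1206\right) \left(-8\right) = 9648$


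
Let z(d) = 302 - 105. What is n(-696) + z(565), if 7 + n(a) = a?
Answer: -506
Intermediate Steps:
z(d) = 197
n(a) = -7 + a
n(-696) + z(565) = (-7 - 696) + 197 = -703 + 197 = -506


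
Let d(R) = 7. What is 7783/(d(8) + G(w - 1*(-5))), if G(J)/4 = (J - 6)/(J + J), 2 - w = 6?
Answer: -7783/3 ≈ -2594.3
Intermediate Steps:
w = -4 (w = 2 - 1*6 = 2 - 6 = -4)
G(J) = 2*(-6 + J)/J (G(J) = 4*((J - 6)/(J + J)) = 4*((-6 + J)/((2*J))) = 4*((-6 + J)*(1/(2*J))) = 4*((-6 + J)/(2*J)) = 2*(-6 + J)/J)
7783/(d(8) + G(w - 1*(-5))) = 7783/(7 + (2 - 12/(-4 - 1*(-5)))) = 7783/(7 + (2 - 12/(-4 + 5))) = 7783/(7 + (2 - 12/1)) = 7783/(7 + (2 - 12*1)) = 7783/(7 + (2 - 12)) = 7783/(7 - 10) = 7783/(-3) = 7783*(-⅓) = -7783/3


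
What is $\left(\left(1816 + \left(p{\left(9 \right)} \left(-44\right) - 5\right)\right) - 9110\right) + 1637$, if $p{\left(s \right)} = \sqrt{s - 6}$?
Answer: $-5662 - 44 \sqrt{3} \approx -5738.2$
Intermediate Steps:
$p{\left(s \right)} = \sqrt{-6 + s}$
$\left(\left(1816 + \left(p{\left(9 \right)} \left(-44\right) - 5\right)\right) - 9110\right) + 1637 = \left(\left(1816 + \left(\sqrt{-6 + 9} \left(-44\right) - 5\right)\right) - 9110\right) + 1637 = \left(\left(1816 + \left(\sqrt{3} \left(-44\right) - 5\right)\right) - 9110\right) + 1637 = \left(\left(1816 - \left(5 + 44 \sqrt{3}\right)\right) - 9110\right) + 1637 = \left(\left(1811 - 44 \sqrt{3}\right) - 9110\right) + 1637 = \left(-7299 - 44 \sqrt{3}\right) + 1637 = -5662 - 44 \sqrt{3}$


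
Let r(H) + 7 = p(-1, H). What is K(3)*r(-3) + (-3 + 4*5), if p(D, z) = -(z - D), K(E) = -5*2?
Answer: 67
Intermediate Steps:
K(E) = -10
p(D, z) = D - z
r(H) = -8 - H (r(H) = -7 + (-1 - H) = -8 - H)
K(3)*r(-3) + (-3 + 4*5) = -10*(-8 - 1*(-3)) + (-3 + 4*5) = -10*(-8 + 3) + (-3 + 20) = -10*(-5) + 17 = 50 + 17 = 67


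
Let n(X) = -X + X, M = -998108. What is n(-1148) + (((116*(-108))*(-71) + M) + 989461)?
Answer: 880841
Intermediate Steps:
n(X) = 0
n(-1148) + (((116*(-108))*(-71) + M) + 989461) = 0 + (((116*(-108))*(-71) - 998108) + 989461) = 0 + ((-12528*(-71) - 998108) + 989461) = 0 + ((889488 - 998108) + 989461) = 0 + (-108620 + 989461) = 0 + 880841 = 880841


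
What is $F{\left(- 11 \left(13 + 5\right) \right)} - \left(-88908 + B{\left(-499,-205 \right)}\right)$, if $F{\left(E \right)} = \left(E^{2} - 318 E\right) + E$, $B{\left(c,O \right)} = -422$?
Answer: $191300$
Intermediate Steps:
$F{\left(E \right)} = E^{2} - 317 E$
$F{\left(- 11 \left(13 + 5\right) \right)} - \left(-88908 + B{\left(-499,-205 \right)}\right) = - 11 \left(13 + 5\right) \left(-317 - 11 \left(13 + 5\right)\right) - -89330 = \left(-11\right) 18 \left(-317 - 198\right) + \left(88908 + 422\right) = - 198 \left(-317 - 198\right) + 89330 = \left(-198\right) \left(-515\right) + 89330 = 101970 + 89330 = 191300$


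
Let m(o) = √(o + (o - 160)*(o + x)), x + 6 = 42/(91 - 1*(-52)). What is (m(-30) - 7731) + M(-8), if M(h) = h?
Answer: -7739 + 5*√5524662/143 ≈ -7656.8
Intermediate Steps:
x = -816/143 (x = -6 + 42/(91 - 1*(-52)) = -6 + 42/(91 + 52) = -6 + 42/143 = -816/143 ≈ -5.7063)
m(o) = √(o + (-160 + o)*(-816/143 + o)) (m(o) = √(o + (o - 160)*(o - 816/143)) = √(o + (-160 + o)*(-816/143 + o)))
(m(-30) - 7731) + M(-8) = (√(18670080 - 3368079*(-30) + 20449*(-30)²)/143 - 7731) - 8 = (√(18670080 + 101042370 + 20449*900)/143 - 7731) - 8 = (√(18670080 + 101042370 + 18404100)/143 - 7731) - 8 = (√138116550/143 - 7731) - 8 = ((5*√5524662)/143 - 7731) - 8 = (5*√5524662/143 - 7731) - 8 = (-7731 + 5*√5524662/143) - 8 = -7739 + 5*√5524662/143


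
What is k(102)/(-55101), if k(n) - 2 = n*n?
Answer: -10406/55101 ≈ -0.18885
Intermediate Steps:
k(n) = 2 + n² (k(n) = 2 + n*n = 2 + n²)
k(102)/(-55101) = (2 + 102²)/(-55101) = (2 + 10404)*(-1/55101) = 10406*(-1/55101) = -10406/55101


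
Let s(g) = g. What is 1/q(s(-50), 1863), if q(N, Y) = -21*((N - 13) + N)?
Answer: 1/2373 ≈ 0.00042141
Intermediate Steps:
q(N, Y) = 273 - 42*N (q(N, Y) = -21*((-13 + N) + N) = -21*(-13 + 2*N) = 273 - 42*N)
1/q(s(-50), 1863) = 1/(273 - 42*(-50)) = 1/(273 + 2100) = 1/2373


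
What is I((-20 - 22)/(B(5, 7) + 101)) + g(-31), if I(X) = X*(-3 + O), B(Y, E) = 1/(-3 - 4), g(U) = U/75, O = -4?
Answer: 66232/26475 ≈ 2.5017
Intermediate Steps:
g(U) = U/75 (g(U) = U*(1/75) = U/75)
B(Y, E) = -1/7 (B(Y, E) = 1/(-7) = -1/7)
I(X) = -7*X (I(X) = X*(-3 - 4) = X*(-7) = -7*X)
I((-20 - 22)/(B(5, 7) + 101)) + g(-31) = -7*(-20 - 22)/(-1/7 + 101) + (1/75)*(-31) = -(-294)/706/7 - 31/75 = -(-294)*7/706 - 31/75 = -7*(-147/353) - 31/75 = 1029/353 - 31/75 = 66232/26475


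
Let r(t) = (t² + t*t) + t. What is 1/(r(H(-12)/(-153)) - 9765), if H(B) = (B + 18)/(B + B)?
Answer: -187272/1828710773 ≈ -0.00010241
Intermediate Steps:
H(B) = (18 + B)/(2*B) (H(B) = (18 + B)/((2*B)) = (18 + B)*(1/(2*B)) = (18 + B)/(2*B))
r(t) = t + 2*t² (r(t) = (t² + t²) + t = 2*t² + t = t + 2*t²)
1/(r(H(-12)/(-153)) - 9765) = 1/((((½)*(18 - 12)/(-12))/(-153))*(1 + 2*(((½)*(18 - 12)/(-12))/(-153))) - 9765) = 1/((((½)*(-1/12)*6)*(-1/153))*(1 + 2*(((½)*(-1/12)*6)*(-1/153))) - 9765) = 1/((-¼*(-1/153))*(1 + 2*(-¼*(-1/153))) - 9765) = 1/((1 + 2*(1/612))/612 - 9765) = 1/((1 + 1/306)/612 - 9765) = 1/((1/612)*(307/306) - 9765) = 1/(307/187272 - 9765) = 1/(-1828710773/187272) = -187272/1828710773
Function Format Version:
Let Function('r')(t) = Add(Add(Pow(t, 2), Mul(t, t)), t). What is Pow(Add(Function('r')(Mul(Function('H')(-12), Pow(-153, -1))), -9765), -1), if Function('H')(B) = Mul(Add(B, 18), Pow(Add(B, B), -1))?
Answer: Rational(-187272, 1828710773) ≈ -0.00010241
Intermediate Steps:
Function('H')(B) = Mul(Rational(1, 2), Pow(B, -1), Add(18, B)) (Function('H')(B) = Mul(Add(18, B), Pow(Mul(2, B), -1)) = Mul(Add(18, B), Mul(Rational(1, 2), Pow(B, -1))) = Mul(Rational(1, 2), Pow(B, -1), Add(18, B)))
Function('r')(t) = Add(t, Mul(2, Pow(t, 2))) (Function('r')(t) = Add(Add(Pow(t, 2), Pow(t, 2)), t) = Add(Mul(2, Pow(t, 2)), t) = Add(t, Mul(2, Pow(t, 2))))
Pow(Add(Function('r')(Mul(Function('H')(-12), Pow(-153, -1))), -9765), -1) = Pow(Add(Mul(Mul(Mul(Rational(1, 2), Pow(-12, -1), Add(18, -12)), Pow(-153, -1)), Add(1, Mul(2, Mul(Mul(Rational(1, 2), Pow(-12, -1), Add(18, -12)), Pow(-153, -1))))), -9765), -1) = Pow(Add(Mul(Mul(Mul(Rational(1, 2), Rational(-1, 12), 6), Rational(-1, 153)), Add(1, Mul(2, Mul(Mul(Rational(1, 2), Rational(-1, 12), 6), Rational(-1, 153))))), -9765), -1) = Pow(Add(Mul(Mul(Rational(-1, 4), Rational(-1, 153)), Add(1, Mul(2, Mul(Rational(-1, 4), Rational(-1, 153))))), -9765), -1) = Pow(Add(Mul(Rational(1, 612), Add(1, Mul(2, Rational(1, 612)))), -9765), -1) = Pow(Add(Mul(Rational(1, 612), Add(1, Rational(1, 306))), -9765), -1) = Pow(Add(Mul(Rational(1, 612), Rational(307, 306)), -9765), -1) = Pow(Add(Rational(307, 187272), -9765), -1) = Pow(Rational(-1828710773, 187272), -1) = Rational(-187272, 1828710773)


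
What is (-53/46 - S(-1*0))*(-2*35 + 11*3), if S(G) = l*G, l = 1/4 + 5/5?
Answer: 1961/46 ≈ 42.630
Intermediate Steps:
l = 5/4 (l = 1*(1/4) + 5*(1/5) = 1/4 + 1 = 5/4 ≈ 1.2500)
S(G) = 5*G/4
(-53/46 - S(-1*0))*(-2*35 + 11*3) = (-53/46 - 5*(-1*0)/4)*(-2*35 + 11*3) = (-53*1/46 - 5*0/4)*(-70 + 33) = (-53/46 - 1*0)*(-37) = (-53/46 + 0)*(-37) = -53/46*(-37) = 1961/46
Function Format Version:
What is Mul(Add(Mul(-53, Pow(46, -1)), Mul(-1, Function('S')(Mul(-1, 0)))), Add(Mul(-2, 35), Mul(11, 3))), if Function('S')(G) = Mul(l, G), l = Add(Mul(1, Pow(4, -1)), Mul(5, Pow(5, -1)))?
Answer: Rational(1961, 46) ≈ 42.630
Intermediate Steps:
l = Rational(5, 4) (l = Add(Mul(1, Rational(1, 4)), Mul(5, Rational(1, 5))) = Add(Rational(1, 4), 1) = Rational(5, 4) ≈ 1.2500)
Function('S')(G) = Mul(Rational(5, 4), G)
Mul(Add(Mul(-53, Pow(46, -1)), Mul(-1, Function('S')(Mul(-1, 0)))), Add(Mul(-2, 35), Mul(11, 3))) = Mul(Add(Mul(-53, Pow(46, -1)), Mul(-1, Mul(Rational(5, 4), Mul(-1, 0)))), Add(Mul(-2, 35), Mul(11, 3))) = Mul(Add(Mul(-53, Rational(1, 46)), Mul(-1, Mul(Rational(5, 4), 0))), Add(-70, 33)) = Mul(Add(Rational(-53, 46), Mul(-1, 0)), -37) = Mul(Add(Rational(-53, 46), 0), -37) = Mul(Rational(-53, 46), -37) = Rational(1961, 46)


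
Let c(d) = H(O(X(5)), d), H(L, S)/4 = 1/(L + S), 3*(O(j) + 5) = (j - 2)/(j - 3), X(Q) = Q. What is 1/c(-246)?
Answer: -501/8 ≈ -62.625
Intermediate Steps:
O(j) = -5 + (-2 + j)/(3*(-3 + j)) (O(j) = -5 + ((j - 2)/(j - 3))/3 = -5 + ((-2 + j)/(-3 + j))/3 = -5 + (-2 + j)/(3*(-3 + j)))
H(L, S) = 4/(L + S)
c(d) = 4/(-9/2 + d) (c(d) = 4/((43 - 14*5)/(3*(-3 + 5)) + d) = 4/((⅓)*(43 - 70)/2 + d) = 4/((⅓)*(½)*(-27) + d) = 4/(-9/2 + d))
1/c(-246) = 1/(8/(-9 + 2*(-246))) = 1/(8/(-9 - 492)) = 1/(8/(-501)) = 1/(8*(-1/501)) = 1/(-8/501) = -501/8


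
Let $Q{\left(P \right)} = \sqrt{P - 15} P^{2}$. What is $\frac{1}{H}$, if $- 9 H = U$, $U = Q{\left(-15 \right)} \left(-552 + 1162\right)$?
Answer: $\frac{i \sqrt{30}}{457500} \approx 1.1972 \cdot 10^{-5} i$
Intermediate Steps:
$Q{\left(P \right)} = P^{2} \sqrt{-15 + P}$ ($Q{\left(P \right)} = \sqrt{-15 + P} P^{2} = P^{2} \sqrt{-15 + P}$)
$U = 137250 i \sqrt{30}$ ($U = \left(-15\right)^{2} \sqrt{-15 - 15} \left(-552 + 1162\right) = 225 \sqrt{-30} \cdot 610 = 225 i \sqrt{30} \cdot 610 = 137250 i \sqrt{30} \approx 7.5175 \cdot 10^{5} i$)
$H = - 15250 i \sqrt{30}$ ($H = - \frac{137250 i \sqrt{30}}{9} = - 15250 i \sqrt{30} \approx - 83528.0 i$)
$\frac{1}{H} = \frac{1}{\left(-15250\right) i \sqrt{30}} = \frac{i \sqrt{30}}{457500}$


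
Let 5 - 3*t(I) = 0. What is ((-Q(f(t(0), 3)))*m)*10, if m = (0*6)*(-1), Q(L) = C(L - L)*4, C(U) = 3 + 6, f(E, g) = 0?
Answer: 0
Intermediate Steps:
t(I) = 5/3 (t(I) = 5/3 - 1/3*0 = 5/3 + 0 = 5/3)
C(U) = 9
Q(L) = 36 (Q(L) = 9*4 = 36)
m = 0 (m = 0*(-1) = 0)
((-Q(f(t(0), 3)))*m)*10 = (-1*36*0)*10 = -36*0*10 = 0*10 = 0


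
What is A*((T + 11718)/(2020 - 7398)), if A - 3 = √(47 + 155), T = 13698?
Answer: -38124/2689 - 12708*√202/2689 ≈ -81.346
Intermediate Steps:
A = 3 + √202 (A = 3 + √(47 + 155) = 3 + √202 ≈ 17.213)
A*((T + 11718)/(2020 - 7398)) = (3 + √202)*((13698 + 11718)/(2020 - 7398)) = (3 + √202)*(25416/(-5378)) = (3 + √202)*(25416*(-1/5378)) = (3 + √202)*(-12708/2689) = -38124/2689 - 12708*√202/2689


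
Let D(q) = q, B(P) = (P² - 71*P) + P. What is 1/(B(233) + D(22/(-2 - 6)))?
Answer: 4/151905 ≈ 2.6332e-5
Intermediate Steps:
B(P) = P² - 70*P
1/(B(233) + D(22/(-2 - 6))) = 1/(233*(-70 + 233) + 22/(-2 - 6)) = 1/(233*163 + 22/(-8)) = 1/(37979 + 22*(-⅛)) = 1/(37979 - 11/4) = 1/(151905/4) = 4/151905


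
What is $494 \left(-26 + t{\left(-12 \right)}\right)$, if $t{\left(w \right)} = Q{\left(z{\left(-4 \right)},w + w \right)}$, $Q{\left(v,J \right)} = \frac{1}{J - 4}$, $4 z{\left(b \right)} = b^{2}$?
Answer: $- \frac{180063}{14} \approx -12862.0$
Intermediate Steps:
$z{\left(b \right)} = \frac{b^{2}}{4}$
$Q{\left(v,J \right)} = \frac{1}{-4 + J}$
$t{\left(w \right)} = \frac{1}{-4 + 2 w}$ ($t{\left(w \right)} = \frac{1}{-4 + \left(w + w\right)} = \frac{1}{-4 + 2 w}$)
$494 \left(-26 + t{\left(-12 \right)}\right) = 494 \left(-26 + \frac{1}{2 \left(-2 - 12\right)}\right) = 494 \left(-26 + \frac{1}{2 \left(-14\right)}\right) = 494 \left(-26 + \frac{1}{2} \left(- \frac{1}{14}\right)\right) = 494 \left(-26 - \frac{1}{28}\right) = 494 \left(- \frac{729}{28}\right) = - \frac{180063}{14}$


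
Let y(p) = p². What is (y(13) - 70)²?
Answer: 9801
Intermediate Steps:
(y(13) - 70)² = (13² - 70)² = (169 - 70)² = 99² = 9801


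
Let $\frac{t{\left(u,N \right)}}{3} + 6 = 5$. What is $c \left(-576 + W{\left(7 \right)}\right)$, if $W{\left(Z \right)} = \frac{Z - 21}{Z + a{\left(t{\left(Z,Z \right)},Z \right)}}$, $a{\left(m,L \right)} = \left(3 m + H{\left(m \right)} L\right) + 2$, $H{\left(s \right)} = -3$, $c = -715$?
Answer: $\frac{1234090}{3} \approx 4.1136 \cdot 10^{5}$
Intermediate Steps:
$t{\left(u,N \right)} = -3$ ($t{\left(u,N \right)} = -18 + 3 \cdot 5 = -18 + 15 = -3$)
$a{\left(m,L \right)} = 2 - 3 L + 3 m$ ($a{\left(m,L \right)} = \left(3 m - 3 L\right) + 2 = \left(- 3 L + 3 m\right) + 2 = 2 - 3 L + 3 m$)
$W{\left(Z \right)} = \frac{-21 + Z}{-7 - 2 Z}$ ($W{\left(Z \right)} = \frac{Z - 21}{Z + \left(2 - 3 Z + 3 \left(-3\right)\right)} = \frac{-21 + Z}{Z - \left(7 + 3 Z\right)} = \frac{-21 + Z}{-7 - 2 Z}$)
$c \left(-576 + W{\left(7 \right)}\right) = - 715 \left(-576 + \frac{21 - 7}{7 + 2 \cdot 7}\right) = - 715 \left(-576 + \frac{21 - 7}{7 + 14}\right) = - 715 \left(-576 + \frac{1}{21} \cdot 14\right) = - 715 \left(-576 + \frac{2}{3}\right) = \left(-715\right) \left(- \frac{1726}{3}\right) = \frac{1234090}{3}$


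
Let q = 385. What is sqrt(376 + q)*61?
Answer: 61*sqrt(761) ≈ 1682.8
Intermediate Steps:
sqrt(376 + q)*61 = sqrt(376 + 385)*61 = sqrt(761)*61 = 61*sqrt(761)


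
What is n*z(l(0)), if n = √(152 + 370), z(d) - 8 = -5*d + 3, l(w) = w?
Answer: 33*√58 ≈ 251.32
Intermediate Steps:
z(d) = 11 - 5*d (z(d) = 8 + (-5*d + 3) = 8 + (3 - 5*d) = 11 - 5*d)
n = 3*√58 (n = √522 = 3*√58 ≈ 22.847)
n*z(l(0)) = (3*√58)*(11 - 5*0) = (3*√58)*(11 + 0) = (3*√58)*11 = 33*√58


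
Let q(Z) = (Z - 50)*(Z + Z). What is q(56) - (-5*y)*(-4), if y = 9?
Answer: 492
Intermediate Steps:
q(Z) = 2*Z*(-50 + Z) (q(Z) = (-50 + Z)*(2*Z) = 2*Z*(-50 + Z))
q(56) - (-5*y)*(-4) = 2*56*(-50 + 56) - (-5*9)*(-4) = 2*56*6 - (-45)*(-4) = 672 - 1*180 = 672 - 180 = 492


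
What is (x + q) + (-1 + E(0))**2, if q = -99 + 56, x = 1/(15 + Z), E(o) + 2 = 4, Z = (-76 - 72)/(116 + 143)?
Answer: -4235/101 ≈ -41.931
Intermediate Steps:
Z = -4/7 (Z = -148/259 = -148*1/259 = -4/7 ≈ -0.57143)
E(o) = 2 (E(o) = -2 + 4 = 2)
x = 7/101 (x = 1/(15 - 4/7) = 1/(101/7) = 7/101 ≈ 0.069307)
q = -43
(x + q) + (-1 + E(0))**2 = (7/101 - 43) + (-1 + 2)**2 = -4336/101 + 1**2 = -4336/101 + 1 = -4235/101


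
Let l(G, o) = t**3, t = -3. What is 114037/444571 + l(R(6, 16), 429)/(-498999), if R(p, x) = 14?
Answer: 18972117460/73946828143 ≈ 0.25656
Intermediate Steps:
l(G, o) = -27 (l(G, o) = (-3)**3 = -27)
114037/444571 + l(R(6, 16), 429)/(-498999) = 114037/444571 - 27/(-498999) = 114037*(1/444571) - 27*(-1/498999) = 114037/444571 + 9/166333 = 18972117460/73946828143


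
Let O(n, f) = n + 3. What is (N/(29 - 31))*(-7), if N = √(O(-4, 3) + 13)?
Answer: 7*√3 ≈ 12.124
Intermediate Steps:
O(n, f) = 3 + n
N = 2*√3 (N = √((3 - 4) + 13) = √(-1 + 13) = √12 = 2*√3 ≈ 3.4641)
(N/(29 - 31))*(-7) = ((2*√3)/(29 - 31))*(-7) = ((2*√3)/(-2))*(-7) = ((2*√3)*(-½))*(-7) = -√3*(-7) = 7*√3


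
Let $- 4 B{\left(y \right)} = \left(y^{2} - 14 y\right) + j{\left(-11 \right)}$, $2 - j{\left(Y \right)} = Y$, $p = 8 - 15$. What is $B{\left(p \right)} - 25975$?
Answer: $-26015$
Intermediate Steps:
$p = -7$
$j{\left(Y \right)} = 2 - Y$
$B{\left(y \right)} = - \frac{13}{4} - \frac{y^{2}}{4} + \frac{7 y}{2}$ ($B{\left(y \right)} = - \frac{\left(y^{2} - 14 y\right) + \left(2 - -11\right)}{4} = - \frac{\left(y^{2} - 14 y\right) + \left(2 + 11\right)}{4} = - \frac{\left(y^{2} - 14 y\right) + 13}{4} = - \frac{13 + y^{2} - 14 y}{4} = - \frac{13}{4} - \frac{y^{2}}{4} + \frac{7 y}{2}$)
$B{\left(p \right)} - 25975 = \left(- \frac{13}{4} - \frac{\left(-7\right)^{2}}{4} + \frac{7}{2} \left(-7\right)\right) - 25975 = \left(- \frac{13}{4} - \frac{49}{4} - \frac{49}{2}\right) - 25975 = -40 - 25975 = -26015$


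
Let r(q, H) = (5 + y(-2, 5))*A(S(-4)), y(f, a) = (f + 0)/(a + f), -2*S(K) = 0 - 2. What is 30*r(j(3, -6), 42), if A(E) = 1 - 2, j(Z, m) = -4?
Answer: -130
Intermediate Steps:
S(K) = 1 (S(K) = -(0 - 2)/2 = -1/2*(-2) = 1)
y(f, a) = f/(a + f)
A(E) = -1
r(q, H) = -13/3 (r(q, H) = (5 - 2/(5 - 2))*(-1) = (5 - 2/3)*(-1) = (13/3)*(-1) = -13/3)
30*r(j(3, -6), 42) = 30*(-13/3) = -130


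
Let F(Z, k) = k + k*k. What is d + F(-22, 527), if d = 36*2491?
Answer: 367932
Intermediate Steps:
F(Z, k) = k + k**2
d = 89676
d + F(-22, 527) = 89676 + 527*(1 + 527) = 89676 + 527*528 = 89676 + 278256 = 367932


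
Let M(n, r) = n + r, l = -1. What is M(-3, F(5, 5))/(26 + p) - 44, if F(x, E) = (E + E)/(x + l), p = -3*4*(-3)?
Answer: -5457/124 ≈ -44.008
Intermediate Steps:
p = 36 (p = -12*(-3) = 36)
F(x, E) = 2*E/(-1 + x) (F(x, E) = (E + E)/(x - 1) = (2*E)/(-1 + x) = 2*E/(-1 + x))
M(-3, F(5, 5))/(26 + p) - 44 = (-3 + 2*5/(-1 + 5))/(26 + 36) - 44 = (-3 + 2*5/4)/62 - 44 = (-3 + 2*5*(¼))/62 - 44 = (-3 + 5/2)/62 - 44 = (1/62)*(-½) - 44 = -1/124 - 44 = -5457/124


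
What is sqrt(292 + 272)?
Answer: 2*sqrt(141) ≈ 23.749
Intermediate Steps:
sqrt(292 + 272) = sqrt(564) = 2*sqrt(141)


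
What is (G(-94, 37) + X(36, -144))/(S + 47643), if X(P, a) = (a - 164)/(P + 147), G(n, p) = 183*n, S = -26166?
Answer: -3148274/3930291 ≈ -0.80103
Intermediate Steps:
X(P, a) = (-164 + a)/(147 + P)
(G(-94, 37) + X(36, -144))/(S + 47643) = (183*(-94) + (-164 - 144)/(147 + 36))/(-26166 + 47643) = (-17202 - 308/183)/21477 = (-17202 + (1/183)*(-308))*(1/21477) = (-17202 - 308/183)*(1/21477) = -3148274/183*1/21477 = -3148274/3930291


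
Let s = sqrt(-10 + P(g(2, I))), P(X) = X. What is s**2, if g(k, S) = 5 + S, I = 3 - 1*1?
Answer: -3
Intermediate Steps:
I = 2 (I = 3 - 1 = 2)
s = I*sqrt(3) (s = sqrt(-10 + (5 + 2)) = sqrt(-10 + 7) = sqrt(-3) = I*sqrt(3) ≈ 1.732*I)
s**2 = (I*sqrt(3))**2 = -3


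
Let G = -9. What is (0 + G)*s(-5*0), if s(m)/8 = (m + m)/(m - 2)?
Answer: 0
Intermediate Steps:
s(m) = 16*m/(-2 + m) (s(m) = 8*((m + m)/(m - 2)) = 8*((2*m)/(-2 + m)) = 8*(2*m/(-2 + m)) = 16*m/(-2 + m))
(0 + G)*s(-5*0) = (0 - 9)*(16*(-5*0)/(-2 - 5*0)) = -144*0/(-2 + 0) = -144*0/(-2) = -144*0*(-1)/2 = -9*0 = 0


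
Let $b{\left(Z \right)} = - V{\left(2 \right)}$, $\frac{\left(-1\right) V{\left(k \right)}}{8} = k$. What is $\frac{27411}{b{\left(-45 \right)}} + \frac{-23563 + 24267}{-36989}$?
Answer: $\frac{1013894215}{591824} \approx 1713.2$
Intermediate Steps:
$V{\left(k \right)} = - 8 k$
$b{\left(Z \right)} = 16$ ($b{\left(Z \right)} = - \left(-8\right) 2 = \left(-1\right) \left(-16\right) = 16$)
$\frac{27411}{b{\left(-45 \right)}} + \frac{-23563 + 24267}{-36989} = \frac{27411}{16} + \frac{-23563 + 24267}{-36989} = 27411 \cdot \frac{1}{16} + 704 \left(- \frac{1}{36989}\right) = \frac{27411}{16} - \frac{704}{36989} = \frac{1013894215}{591824}$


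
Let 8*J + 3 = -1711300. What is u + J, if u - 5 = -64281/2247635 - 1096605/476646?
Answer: -305556817561144473/1428434976280 ≈ -2.1391e+5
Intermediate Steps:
J = -1711303/8 (J = -3/8 + (1/8)*(-1711300) = -3/8 - 427825/2 = -1711303/8 ≈ -2.1391e+5)
u = 953741366783/357108744070 (u = 5 + (-64281/2247635 - 1096605/476646) = 5 + (-64281*1/2247635 - 1096605*1/476646) = 5 + (-64281/2247635 - 365535/158882) = 5 - 831802353567/357108744070 = 953741366783/357108744070 ≈ 2.6707)
u + J = 953741366783/357108744070 - 1711303/8 = -305556817561144473/1428434976280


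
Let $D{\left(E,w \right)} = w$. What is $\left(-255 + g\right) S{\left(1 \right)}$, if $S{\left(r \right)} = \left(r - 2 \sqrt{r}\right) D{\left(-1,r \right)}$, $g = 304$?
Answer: $-49$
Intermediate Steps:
$S{\left(r \right)} = r \left(r - 2 \sqrt{r}\right)$ ($S{\left(r \right)} = \left(r - 2 \sqrt{r}\right) r = r \left(r - 2 \sqrt{r}\right)$)
$\left(-255 + g\right) S{\left(1 \right)} = \left(-255 + 304\right) \left(1^{2} - 2 \cdot 1^{\frac{3}{2}}\right) = 49 \left(1 - 2\right) = 49 \left(-1\right) = -49$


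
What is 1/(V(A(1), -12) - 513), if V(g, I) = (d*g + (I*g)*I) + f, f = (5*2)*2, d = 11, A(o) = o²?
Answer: -1/338 ≈ -0.0029586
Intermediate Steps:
f = 20 (f = 10*2 = 20)
V(g, I) = 20 + 11*g + g*I² (V(g, I) = (11*g + (I*g)*I) + 20 = (11*g + g*I²) + 20 = 20 + 11*g + g*I²)
1/(V(A(1), -12) - 513) = 1/((20 + 11*1² + 1²*(-12)²) - 513) = 1/((20 + 11*1 + 1*144) - 513) = 1/((20 + 11 + 144) - 513) = 1/(175 - 513) = 1/(-338) = -1/338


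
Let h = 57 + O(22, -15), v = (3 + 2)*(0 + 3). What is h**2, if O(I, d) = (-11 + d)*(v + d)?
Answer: 3249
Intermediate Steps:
v = 15 (v = 5*3 = 15)
O(I, d) = (-11 + d)*(15 + d)
h = 57 (h = 57 + (-165 + (-15)**2 + 4*(-15)) = 57 + (-165 + 225 - 60) = 57 + 0 = 57)
h**2 = 57**2 = 3249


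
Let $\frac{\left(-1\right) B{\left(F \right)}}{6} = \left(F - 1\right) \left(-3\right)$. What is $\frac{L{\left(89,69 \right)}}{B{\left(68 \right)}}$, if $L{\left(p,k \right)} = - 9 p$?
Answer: $- \frac{89}{134} \approx -0.66418$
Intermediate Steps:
$B{\left(F \right)} = -18 + 18 F$ ($B{\left(F \right)} = - 6 \left(F - 1\right) \left(-3\right) = - 6 \left(-1 + F\right) \left(-3\right) = - 6 \left(3 - 3 F\right) = -18 + 18 F$)
$\frac{L{\left(89,69 \right)}}{B{\left(68 \right)}} = \frac{\left(-9\right) 89}{-18 + 18 \cdot 68} = - \frac{801}{-18 + 1224} = - \frac{801}{1206} = \left(-801\right) \frac{1}{1206} = - \frac{89}{134}$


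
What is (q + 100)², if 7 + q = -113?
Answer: 400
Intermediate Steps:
q = -120 (q = -7 - 113 = -120)
(q + 100)² = (-120 + 100)² = (-20)² = 400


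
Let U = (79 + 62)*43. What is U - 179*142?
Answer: -19355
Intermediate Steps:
U = 6063 (U = 141*43 = 6063)
U - 179*142 = 6063 - 179*142 = 6063 - 25418 = -19355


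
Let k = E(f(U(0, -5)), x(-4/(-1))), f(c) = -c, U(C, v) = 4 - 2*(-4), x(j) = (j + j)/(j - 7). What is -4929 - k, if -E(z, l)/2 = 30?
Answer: -4869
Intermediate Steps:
x(j) = 2*j/(-7 + j) (x(j) = (2*j)/(-7 + j) = 2*j/(-7 + j))
U(C, v) = 12 (U(C, v) = 4 + 8 = 12)
E(z, l) = -60 (E(z, l) = -2*30 = -60)
k = -60
-4929 - k = -4929 - 1*(-60) = -4929 + 60 = -4869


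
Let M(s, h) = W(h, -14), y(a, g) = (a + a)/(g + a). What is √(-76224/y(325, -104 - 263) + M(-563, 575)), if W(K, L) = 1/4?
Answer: √83240833/130 ≈ 70.182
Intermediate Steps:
W(K, L) = ¼
y(a, g) = 2*a/(a + g) (y(a, g) = (2*a)/(a + g) = 2*a/(a + g))
M(s, h) = ¼
√(-76224/y(325, -104 - 263) + M(-563, 575)) = √(-76224/(2*325/(325 + (-104 - 263))) + ¼) = √(-76224/(2*325/(325 - 367)) + ¼) = √(-76224/(2*325/(-42)) + ¼) = √(-76224/(2*325*(-1/42)) + ¼) = √(-76224/(-325/21) + ¼) = √(-76224*(-21/325) + ¼) = √(1600704/325 + ¼) = √(6403141/1300) = √83240833/130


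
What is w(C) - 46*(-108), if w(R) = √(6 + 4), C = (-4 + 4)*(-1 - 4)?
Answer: 4968 + √10 ≈ 4971.2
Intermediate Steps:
C = 0 (C = 0*(-5) = 0)
w(R) = √10
w(C) - 46*(-108) = √10 - 46*(-108) = √10 + 4968 = 4968 + √10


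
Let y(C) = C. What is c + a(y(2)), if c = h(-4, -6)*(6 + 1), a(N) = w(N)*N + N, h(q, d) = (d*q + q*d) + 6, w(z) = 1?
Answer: 382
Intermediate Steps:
h(q, d) = 6 + 2*d*q (h(q, d) = (d*q + d*q) + 6 = 2*d*q + 6 = 6 + 2*d*q)
a(N) = 2*N (a(N) = 1*N + N = N + N = 2*N)
c = 378 (c = (6 + 2*(-6)*(-4))*(6 + 1) = (6 + 48)*7 = 54*7 = 378)
c + a(y(2)) = 378 + 2*2 = 378 + 4 = 382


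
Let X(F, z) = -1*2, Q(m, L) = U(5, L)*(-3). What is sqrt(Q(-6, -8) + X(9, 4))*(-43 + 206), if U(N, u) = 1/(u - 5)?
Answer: 163*I*sqrt(299)/13 ≈ 216.81*I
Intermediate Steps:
U(N, u) = 1/(-5 + u)
Q(m, L) = -3/(-5 + L)
X(F, z) = -2
sqrt(Q(-6, -8) + X(9, 4))*(-43 + 206) = sqrt(-3/(-5 - 8) - 2)*(-43 + 206) = sqrt(-3/(-13) - 2)*163 = sqrt(-3*(-1/13) - 2)*163 = sqrt(3/13 - 2)*163 = sqrt(-23/13)*163 = (I*sqrt(299)/13)*163 = 163*I*sqrt(299)/13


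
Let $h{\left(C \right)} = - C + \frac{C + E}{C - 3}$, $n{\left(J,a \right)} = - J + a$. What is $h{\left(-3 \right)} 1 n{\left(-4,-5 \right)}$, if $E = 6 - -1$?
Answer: $- \frac{7}{3} \approx -2.3333$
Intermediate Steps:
$E = 7$ ($E = 6 + 1 = 7$)
$n{\left(J,a \right)} = a - J$
$h{\left(C \right)} = - C + \frac{7 + C}{-3 + C}$ ($h{\left(C \right)} = - C + \frac{C + 7}{C - 3} = - C + \frac{7 + C}{-3 + C}$)
$h{\left(-3 \right)} 1 n{\left(-4,-5 \right)} = \frac{7 - \left(-3\right)^{2} + 4 \left(-3\right)}{-3 - 3} \cdot 1 \left(-5 - -4\right) = \frac{7 - 9 - 12}{-6} \cdot 1 \left(-5 + 4\right) = - \frac{7 - 9 - 12}{6} \cdot 1 \left(-1\right) = \left(- \frac{1}{6}\right) \left(-14\right) 1 \left(-1\right) = \frac{7}{3} \cdot 1 \left(-1\right) = \frac{7}{3} \left(-1\right) = - \frac{7}{3}$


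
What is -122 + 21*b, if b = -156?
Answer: -3398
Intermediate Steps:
-122 + 21*b = -122 + 21*(-156) = -122 - 3276 = -3398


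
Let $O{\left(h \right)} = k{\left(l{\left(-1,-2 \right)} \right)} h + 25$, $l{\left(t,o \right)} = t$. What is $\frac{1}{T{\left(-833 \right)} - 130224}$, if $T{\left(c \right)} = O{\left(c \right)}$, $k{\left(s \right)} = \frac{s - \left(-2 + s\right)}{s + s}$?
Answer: $- \frac{1}{129366} \approx -7.73 \cdot 10^{-6}$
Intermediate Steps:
$k{\left(s \right)} = \frac{1}{s}$ ($k{\left(s \right)} = \frac{2}{2 s} = 2 \frac{1}{2 s} = \frac{1}{s}$)
$O{\left(h \right)} = 25 - h$ ($O{\left(h \right)} = \frac{h}{-1} + 25 = - h + 25 = 25 - h$)
$T{\left(c \right)} = 25 - c$
$\frac{1}{T{\left(-833 \right)} - 130224} = \frac{1}{\left(25 - -833\right) - 130224} = \frac{1}{\left(25 + 833\right) - 130224} = \frac{1}{858 - 130224} = \frac{1}{-129366} = - \frac{1}{129366}$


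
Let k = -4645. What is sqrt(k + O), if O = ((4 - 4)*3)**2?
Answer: I*sqrt(4645) ≈ 68.154*I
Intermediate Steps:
O = 0 (O = (0*3)**2 = 0**2 = 0)
sqrt(k + O) = sqrt(-4645 + 0) = sqrt(-4645) = I*sqrt(4645)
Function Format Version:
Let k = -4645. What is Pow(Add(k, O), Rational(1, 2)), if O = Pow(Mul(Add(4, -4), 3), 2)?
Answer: Mul(I, Pow(4645, Rational(1, 2))) ≈ Mul(68.154, I)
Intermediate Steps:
O = 0 (O = Pow(Mul(0, 3), 2) = Pow(0, 2) = 0)
Pow(Add(k, O), Rational(1, 2)) = Pow(Add(-4645, 0), Rational(1, 2)) = Pow(-4645, Rational(1, 2)) = Mul(I, Pow(4645, Rational(1, 2)))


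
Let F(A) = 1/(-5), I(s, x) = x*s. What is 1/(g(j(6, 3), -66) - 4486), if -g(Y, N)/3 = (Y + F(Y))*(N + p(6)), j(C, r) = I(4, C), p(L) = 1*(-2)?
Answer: 5/1846 ≈ 0.0027086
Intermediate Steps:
I(s, x) = s*x
F(A) = -⅕
p(L) = -2
j(C, r) = 4*C
g(Y, N) = -3*(-2 + N)*(-⅕ + Y) (g(Y, N) = -3*(Y - ⅕)*(N - 2) = -3*(-⅕ + Y)*(-2 + N) = -3*(-2 + N)*(-⅕ + Y))
1/(g(j(6, 3), -66) - 4486) = 1/((-6/5 + 6*(4*6) + (⅗)*(-66) - 3*(-66)*4*6) - 4486) = 1/((-6/5 + 6*24 - 198/5 - 3*(-66)*24) - 4486) = 1/((-6/5 + 144 - 198/5 + 4752) - 4486) = 1/(24276/5 - 4486) = 1/(1846/5) = 5/1846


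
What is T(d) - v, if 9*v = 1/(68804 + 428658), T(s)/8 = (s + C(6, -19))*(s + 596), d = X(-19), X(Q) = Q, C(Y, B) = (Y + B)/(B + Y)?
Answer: -371998103905/4477158 ≈ -83088.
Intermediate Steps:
C(Y, B) = 1 (C(Y, B) = (B + Y)/(B + Y) = 1)
d = -19
T(s) = 8*(1 + s)*(596 + s) (T(s) = 8*((s + 1)*(s + 596)) = 8*((1 + s)*(596 + s)) = 8*(1 + s)*(596 + s))
v = 1/4477158 (v = 1/(9*(68804 + 428658)) = (1/9)/497462 = (1/9)*(1/497462) = 1/4477158 ≈ 2.2336e-7)
T(d) - v = (4768 + 8*(-19)**2 + 4776*(-19)) - 1*1/4477158 = (4768 + 8*361 - 90744) - 1/4477158 = (4768 + 2888 - 90744) - 1/4477158 = -83088 - 1/4477158 = -371998103905/4477158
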